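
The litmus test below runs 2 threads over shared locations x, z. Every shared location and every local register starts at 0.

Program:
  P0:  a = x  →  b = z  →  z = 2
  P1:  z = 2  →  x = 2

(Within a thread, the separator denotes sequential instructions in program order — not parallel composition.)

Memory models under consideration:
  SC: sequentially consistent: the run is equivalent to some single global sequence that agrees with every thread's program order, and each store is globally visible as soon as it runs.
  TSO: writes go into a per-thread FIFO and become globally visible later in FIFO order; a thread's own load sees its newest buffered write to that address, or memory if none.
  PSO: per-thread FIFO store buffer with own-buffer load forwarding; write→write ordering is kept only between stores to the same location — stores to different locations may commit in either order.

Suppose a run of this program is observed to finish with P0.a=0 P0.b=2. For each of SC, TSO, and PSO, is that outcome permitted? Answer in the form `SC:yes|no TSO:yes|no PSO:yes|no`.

SC:yes TSO:yes PSO:yes

outcome vector order: (P0.a,P0.b)
[SC] allowed = {<0 0>; <0 2>; <2 2>}
[TSO] allowed = {<0 0>; <0 2>; <2 2>}
[PSO] allowed = {<0 0>; <0 2>; <2 0>; <2 2>}
target <0 2> ∈ {SC,TSO,PSO}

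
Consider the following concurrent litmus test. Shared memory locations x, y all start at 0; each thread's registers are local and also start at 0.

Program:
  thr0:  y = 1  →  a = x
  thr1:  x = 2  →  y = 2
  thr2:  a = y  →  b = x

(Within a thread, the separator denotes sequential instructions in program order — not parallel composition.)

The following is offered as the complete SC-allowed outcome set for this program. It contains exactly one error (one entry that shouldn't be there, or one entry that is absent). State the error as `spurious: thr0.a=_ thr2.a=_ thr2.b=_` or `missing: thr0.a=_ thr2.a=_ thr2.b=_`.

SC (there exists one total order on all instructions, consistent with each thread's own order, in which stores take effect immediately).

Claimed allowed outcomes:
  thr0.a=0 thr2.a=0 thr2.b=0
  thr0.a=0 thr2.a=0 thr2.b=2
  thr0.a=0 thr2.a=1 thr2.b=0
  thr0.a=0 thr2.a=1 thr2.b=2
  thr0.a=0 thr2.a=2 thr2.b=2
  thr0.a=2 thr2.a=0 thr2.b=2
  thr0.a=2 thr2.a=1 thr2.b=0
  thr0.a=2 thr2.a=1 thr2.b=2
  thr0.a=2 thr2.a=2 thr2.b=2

outcome vector order: (thr0.a,thr2.a,thr2.b)
under SC → <0 0 0>, <0 0 2>, <0 1 0>, <0 1 2>, <0 2 2>, <2 0 0>, <2 0 2>, <2 1 0>, <2 1 2>, <2 2 2>
SC∖claimed = {<2 0 0>}

missing: thr0.a=2 thr2.a=0 thr2.b=0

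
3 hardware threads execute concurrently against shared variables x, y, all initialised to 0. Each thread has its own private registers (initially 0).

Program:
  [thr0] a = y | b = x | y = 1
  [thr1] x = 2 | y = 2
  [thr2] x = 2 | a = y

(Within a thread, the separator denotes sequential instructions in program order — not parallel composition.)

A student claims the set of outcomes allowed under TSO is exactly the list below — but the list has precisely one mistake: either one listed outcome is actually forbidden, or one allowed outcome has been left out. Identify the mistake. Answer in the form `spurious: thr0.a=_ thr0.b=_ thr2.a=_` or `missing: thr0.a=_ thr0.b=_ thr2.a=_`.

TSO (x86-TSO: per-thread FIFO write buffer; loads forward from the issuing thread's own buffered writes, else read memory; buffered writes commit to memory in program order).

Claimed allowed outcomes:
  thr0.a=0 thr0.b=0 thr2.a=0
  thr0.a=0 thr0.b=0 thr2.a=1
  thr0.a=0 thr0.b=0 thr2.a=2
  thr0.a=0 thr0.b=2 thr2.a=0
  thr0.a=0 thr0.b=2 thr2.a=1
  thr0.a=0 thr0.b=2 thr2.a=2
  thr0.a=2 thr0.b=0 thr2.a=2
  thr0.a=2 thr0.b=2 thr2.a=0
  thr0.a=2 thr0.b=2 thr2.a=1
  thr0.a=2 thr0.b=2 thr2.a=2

outcome vector order: (thr0.a,thr0.b,thr2.a)
[TSO] allowed = {(0,0,0), (0,0,1), (0,0,2), (0,2,0), (0,2,1), (0,2,2), (2,2,0), (2,2,1), (2,2,2)}
claimed∖TSO = {(2,0,2)}

spurious: thr0.a=2 thr0.b=0 thr2.a=2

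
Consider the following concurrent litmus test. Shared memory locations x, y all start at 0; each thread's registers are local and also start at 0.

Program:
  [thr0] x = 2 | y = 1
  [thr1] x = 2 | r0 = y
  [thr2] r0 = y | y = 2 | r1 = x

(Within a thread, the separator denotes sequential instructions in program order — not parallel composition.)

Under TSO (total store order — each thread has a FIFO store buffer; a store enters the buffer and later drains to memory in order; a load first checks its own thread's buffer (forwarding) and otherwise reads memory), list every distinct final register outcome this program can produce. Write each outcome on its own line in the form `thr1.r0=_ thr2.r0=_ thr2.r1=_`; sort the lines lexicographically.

thr1.r0=0 thr2.r0=0 thr2.r1=0
thr1.r0=0 thr2.r0=0 thr2.r1=2
thr1.r0=0 thr2.r0=1 thr2.r1=2
thr1.r0=1 thr2.r0=0 thr2.r1=0
thr1.r0=1 thr2.r0=0 thr2.r1=2
thr1.r0=1 thr2.r0=1 thr2.r1=2
thr1.r0=2 thr2.r0=0 thr2.r1=0
thr1.r0=2 thr2.r0=0 thr2.r1=2
thr1.r0=2 thr2.r0=1 thr2.r1=2

outcome vector order: (thr1.r0,thr2.r0,thr2.r1)
|TSO outcomes| = 9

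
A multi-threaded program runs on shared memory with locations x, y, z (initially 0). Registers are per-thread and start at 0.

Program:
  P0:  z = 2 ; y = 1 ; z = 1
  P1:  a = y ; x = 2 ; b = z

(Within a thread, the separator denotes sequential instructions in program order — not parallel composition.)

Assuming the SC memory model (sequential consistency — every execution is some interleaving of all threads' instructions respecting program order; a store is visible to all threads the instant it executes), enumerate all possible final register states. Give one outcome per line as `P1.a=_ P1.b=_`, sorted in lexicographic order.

P1.a=0 P1.b=0
P1.a=0 P1.b=1
P1.a=0 P1.b=2
P1.a=1 P1.b=1
P1.a=1 P1.b=2

outcome vector order: (P1.a,P1.b)
|SC outcomes| = 5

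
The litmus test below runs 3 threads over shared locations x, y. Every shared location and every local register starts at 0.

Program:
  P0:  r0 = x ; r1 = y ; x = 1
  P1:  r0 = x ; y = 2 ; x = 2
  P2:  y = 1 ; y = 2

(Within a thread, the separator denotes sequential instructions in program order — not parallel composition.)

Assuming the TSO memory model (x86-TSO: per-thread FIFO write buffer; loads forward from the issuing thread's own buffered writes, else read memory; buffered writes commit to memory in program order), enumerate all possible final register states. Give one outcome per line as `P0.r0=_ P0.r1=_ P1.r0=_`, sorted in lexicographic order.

P0.r0=0 P0.r1=0 P1.r0=0
P0.r0=0 P0.r1=0 P1.r0=1
P0.r0=0 P0.r1=1 P1.r0=0
P0.r0=0 P0.r1=1 P1.r0=1
P0.r0=0 P0.r1=2 P1.r0=0
P0.r0=0 P0.r1=2 P1.r0=1
P0.r0=2 P0.r1=1 P1.r0=0
P0.r0=2 P0.r1=2 P1.r0=0

outcome vector order: (P0.r0,P0.r1,P1.r0)
|TSO outcomes| = 8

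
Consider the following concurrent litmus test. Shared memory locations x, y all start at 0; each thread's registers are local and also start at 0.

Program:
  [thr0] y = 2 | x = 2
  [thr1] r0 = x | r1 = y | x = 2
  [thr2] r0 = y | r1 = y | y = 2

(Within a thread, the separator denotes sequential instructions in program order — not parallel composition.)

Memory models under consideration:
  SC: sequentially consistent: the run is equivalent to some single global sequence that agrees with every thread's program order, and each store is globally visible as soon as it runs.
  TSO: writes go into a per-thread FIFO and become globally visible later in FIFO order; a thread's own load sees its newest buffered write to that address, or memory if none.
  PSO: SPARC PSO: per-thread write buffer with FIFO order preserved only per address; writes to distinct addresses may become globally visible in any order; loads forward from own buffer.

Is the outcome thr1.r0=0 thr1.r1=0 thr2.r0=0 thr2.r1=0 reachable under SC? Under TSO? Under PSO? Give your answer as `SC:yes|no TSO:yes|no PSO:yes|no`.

SC:yes TSO:yes PSO:yes

outcome vector order: (thr1.r0,thr1.r1,thr2.r0,thr2.r1)
[SC] allowed = {<0 0 0 0>; <0 0 0 2>; <0 0 2 2>; <0 2 0 0>; <0 2 0 2>; <0 2 2 2>; <2 2 0 0>; <2 2 0 2>; <2 2 2 2>}
[TSO] allowed = {<0 0 0 0>; <0 0 0 2>; <0 0 2 2>; <0 2 0 0>; <0 2 0 2>; <0 2 2 2>; <2 2 0 0>; <2 2 0 2>; <2 2 2 2>}
[PSO] allowed = {<0 0 0 0>; <0 0 0 2>; <0 0 2 2>; <0 2 0 0>; <0 2 0 2>; <0 2 2 2>; <2 0 0 0>; <2 0 0 2>; <2 0 2 2>; <2 2 0 0>; <2 2 0 2>; <2 2 2 2>}
target <0 0 0 0> ∈ {SC,TSO,PSO}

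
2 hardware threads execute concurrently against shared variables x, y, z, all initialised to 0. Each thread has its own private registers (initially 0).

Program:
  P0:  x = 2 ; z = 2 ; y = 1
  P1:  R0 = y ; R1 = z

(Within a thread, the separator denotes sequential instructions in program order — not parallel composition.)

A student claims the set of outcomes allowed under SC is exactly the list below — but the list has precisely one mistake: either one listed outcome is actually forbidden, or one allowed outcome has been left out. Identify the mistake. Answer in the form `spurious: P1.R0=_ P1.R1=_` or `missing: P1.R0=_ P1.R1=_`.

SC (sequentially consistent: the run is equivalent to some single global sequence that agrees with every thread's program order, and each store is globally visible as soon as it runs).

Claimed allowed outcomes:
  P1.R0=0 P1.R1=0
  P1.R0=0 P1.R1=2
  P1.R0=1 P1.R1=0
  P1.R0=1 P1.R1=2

spurious: P1.R0=1 P1.R1=0

outcome vector order: (P1.R0,P1.R1)
SC: 3 outcomes — {(0,0) (0,2) (1,2)}
claimed∖SC = {(1,0)}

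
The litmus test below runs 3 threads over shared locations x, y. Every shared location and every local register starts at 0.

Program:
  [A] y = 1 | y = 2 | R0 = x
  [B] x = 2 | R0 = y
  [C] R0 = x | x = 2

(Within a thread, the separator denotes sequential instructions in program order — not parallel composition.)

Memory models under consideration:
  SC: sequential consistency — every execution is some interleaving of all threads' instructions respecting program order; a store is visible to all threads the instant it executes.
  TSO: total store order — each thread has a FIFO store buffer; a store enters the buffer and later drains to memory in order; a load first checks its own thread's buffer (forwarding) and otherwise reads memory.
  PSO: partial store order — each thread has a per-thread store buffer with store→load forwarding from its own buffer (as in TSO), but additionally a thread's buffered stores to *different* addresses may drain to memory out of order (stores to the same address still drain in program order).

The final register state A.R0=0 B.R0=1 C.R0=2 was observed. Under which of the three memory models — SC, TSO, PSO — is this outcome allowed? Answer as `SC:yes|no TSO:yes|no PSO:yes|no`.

outcome vector order: (A.R0,B.R0,C.R0)
under SC → 020 022 200 202 210 212 220 222
under TSO → 000 002 010 012 020 022 200 202 210 212 220 222
under PSO → 000 002 010 012 020 022 200 202 210 212 220 222
target 012 ∈ {TSO,PSO}

SC:no TSO:yes PSO:yes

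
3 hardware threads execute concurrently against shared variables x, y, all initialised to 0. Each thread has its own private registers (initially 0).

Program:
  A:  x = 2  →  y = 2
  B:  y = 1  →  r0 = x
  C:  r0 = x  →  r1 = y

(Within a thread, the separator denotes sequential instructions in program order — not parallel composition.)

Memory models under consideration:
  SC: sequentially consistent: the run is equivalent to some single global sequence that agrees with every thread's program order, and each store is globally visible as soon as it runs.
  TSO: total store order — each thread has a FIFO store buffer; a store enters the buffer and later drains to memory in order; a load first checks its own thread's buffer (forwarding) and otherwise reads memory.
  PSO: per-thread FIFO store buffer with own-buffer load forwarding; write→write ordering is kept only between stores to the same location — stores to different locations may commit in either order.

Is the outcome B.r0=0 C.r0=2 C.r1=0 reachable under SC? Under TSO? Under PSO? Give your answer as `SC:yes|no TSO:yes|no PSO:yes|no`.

outcome vector order: (B.r0,C.r0,C.r1)
under SC → <0 0 0>, <0 0 1>, <0 0 2>, <0 2 1>, <0 2 2>, <2 0 0>, <2 0 1>, <2 0 2>, <2 2 0>, <2 2 1>, <2 2 2>
under TSO → <0 0 0>, <0 0 1>, <0 0 2>, <0 2 0>, <0 2 1>, <0 2 2>, <2 0 0>, <2 0 1>, <2 0 2>, <2 2 0>, <2 2 1>, <2 2 2>
under PSO → <0 0 0>, <0 0 1>, <0 0 2>, <0 2 0>, <0 2 1>, <0 2 2>, <2 0 0>, <2 0 1>, <2 0 2>, <2 2 0>, <2 2 1>, <2 2 2>
target <0 2 0> ∈ {TSO,PSO}

SC:no TSO:yes PSO:yes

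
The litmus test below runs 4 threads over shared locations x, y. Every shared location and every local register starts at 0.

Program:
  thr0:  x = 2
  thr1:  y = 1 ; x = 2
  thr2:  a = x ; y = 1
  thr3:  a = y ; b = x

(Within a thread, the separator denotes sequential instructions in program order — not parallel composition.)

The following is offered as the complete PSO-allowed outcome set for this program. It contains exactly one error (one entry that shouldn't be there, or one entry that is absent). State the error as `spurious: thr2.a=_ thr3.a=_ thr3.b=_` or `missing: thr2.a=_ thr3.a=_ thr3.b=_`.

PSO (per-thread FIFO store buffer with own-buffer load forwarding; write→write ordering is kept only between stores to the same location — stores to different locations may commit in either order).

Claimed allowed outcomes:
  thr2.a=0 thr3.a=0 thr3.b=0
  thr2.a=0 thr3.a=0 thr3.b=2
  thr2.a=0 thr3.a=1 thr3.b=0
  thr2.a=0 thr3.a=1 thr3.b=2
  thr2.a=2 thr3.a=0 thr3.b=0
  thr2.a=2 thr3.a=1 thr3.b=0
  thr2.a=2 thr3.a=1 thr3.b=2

missing: thr2.a=2 thr3.a=0 thr3.b=2

outcome vector order: (thr2.a,thr3.a,thr3.b)
under PSO → (0,0,0) (0,0,2) (0,1,0) (0,1,2) (2,0,0) (2,0,2) (2,1,0) (2,1,2)
PSO∖claimed = {(2,0,2)}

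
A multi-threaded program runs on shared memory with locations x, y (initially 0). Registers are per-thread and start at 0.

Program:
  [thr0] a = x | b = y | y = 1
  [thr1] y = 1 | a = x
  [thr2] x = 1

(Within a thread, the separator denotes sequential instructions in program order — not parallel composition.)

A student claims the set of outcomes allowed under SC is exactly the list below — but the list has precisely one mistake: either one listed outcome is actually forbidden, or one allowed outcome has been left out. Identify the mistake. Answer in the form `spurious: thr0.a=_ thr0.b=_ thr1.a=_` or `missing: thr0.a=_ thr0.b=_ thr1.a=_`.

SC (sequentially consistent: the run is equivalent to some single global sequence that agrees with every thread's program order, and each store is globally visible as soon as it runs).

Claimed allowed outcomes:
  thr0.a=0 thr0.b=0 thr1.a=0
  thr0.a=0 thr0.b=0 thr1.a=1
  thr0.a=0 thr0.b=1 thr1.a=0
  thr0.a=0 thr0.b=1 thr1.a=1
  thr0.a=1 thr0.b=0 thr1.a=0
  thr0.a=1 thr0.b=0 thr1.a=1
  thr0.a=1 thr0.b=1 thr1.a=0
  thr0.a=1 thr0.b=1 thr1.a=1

outcome vector order: (thr0.a,thr0.b,thr1.a)
SC (7): 0/0/0 0/0/1 0/1/0 0/1/1 1/0/1 1/1/0 1/1/1
claimed∖SC = {1/0/0}

spurious: thr0.a=1 thr0.b=0 thr1.a=0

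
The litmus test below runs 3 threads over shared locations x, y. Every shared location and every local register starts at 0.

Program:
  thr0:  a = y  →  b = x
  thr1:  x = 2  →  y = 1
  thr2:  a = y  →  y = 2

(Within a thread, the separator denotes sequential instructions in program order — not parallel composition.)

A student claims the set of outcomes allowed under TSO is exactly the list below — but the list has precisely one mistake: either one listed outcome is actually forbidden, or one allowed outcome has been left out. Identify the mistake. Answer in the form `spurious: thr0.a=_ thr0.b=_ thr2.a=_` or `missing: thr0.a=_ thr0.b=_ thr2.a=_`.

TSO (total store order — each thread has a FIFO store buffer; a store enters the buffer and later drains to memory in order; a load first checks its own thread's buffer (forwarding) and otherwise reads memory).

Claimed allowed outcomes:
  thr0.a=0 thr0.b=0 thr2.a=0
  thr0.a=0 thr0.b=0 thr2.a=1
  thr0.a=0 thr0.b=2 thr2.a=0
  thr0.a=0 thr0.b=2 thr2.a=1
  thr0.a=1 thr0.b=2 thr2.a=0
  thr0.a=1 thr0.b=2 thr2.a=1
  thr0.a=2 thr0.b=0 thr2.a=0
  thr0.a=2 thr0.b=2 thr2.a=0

outcome vector order: (thr0.a,thr0.b,thr2.a)
TSO (9): <0 0 0>; <0 0 1>; <0 2 0>; <0 2 1>; <1 2 0>; <1 2 1>; <2 0 0>; <2 2 0>; <2 2 1>
TSO∖claimed = {<2 2 1>}

missing: thr0.a=2 thr0.b=2 thr2.a=1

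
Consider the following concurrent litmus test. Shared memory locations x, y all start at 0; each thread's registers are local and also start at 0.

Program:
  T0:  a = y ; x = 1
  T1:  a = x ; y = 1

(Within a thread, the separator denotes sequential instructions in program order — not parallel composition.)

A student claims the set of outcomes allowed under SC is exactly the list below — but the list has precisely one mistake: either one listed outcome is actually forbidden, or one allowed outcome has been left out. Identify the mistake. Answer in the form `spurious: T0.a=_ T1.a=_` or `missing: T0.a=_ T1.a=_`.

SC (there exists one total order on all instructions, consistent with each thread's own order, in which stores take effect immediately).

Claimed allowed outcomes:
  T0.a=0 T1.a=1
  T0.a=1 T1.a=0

outcome vector order: (T0.a,T1.a)
SC: 3 outcomes — {00, 01, 10}
SC∖claimed = {00}

missing: T0.a=0 T1.a=0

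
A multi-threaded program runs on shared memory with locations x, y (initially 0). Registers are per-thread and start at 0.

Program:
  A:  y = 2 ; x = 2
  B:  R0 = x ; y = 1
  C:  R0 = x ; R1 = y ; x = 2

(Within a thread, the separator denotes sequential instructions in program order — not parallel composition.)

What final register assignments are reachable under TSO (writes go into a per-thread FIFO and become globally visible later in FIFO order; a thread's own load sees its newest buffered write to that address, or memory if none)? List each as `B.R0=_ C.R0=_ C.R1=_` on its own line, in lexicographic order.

B.R0=0 C.R0=0 C.R1=0
B.R0=0 C.R0=0 C.R1=1
B.R0=0 C.R0=0 C.R1=2
B.R0=0 C.R0=2 C.R1=1
B.R0=0 C.R0=2 C.R1=2
B.R0=2 C.R0=0 C.R1=0
B.R0=2 C.R0=0 C.R1=1
B.R0=2 C.R0=0 C.R1=2
B.R0=2 C.R0=2 C.R1=1
B.R0=2 C.R0=2 C.R1=2

outcome vector order: (B.R0,C.R0,C.R1)
|TSO outcomes| = 10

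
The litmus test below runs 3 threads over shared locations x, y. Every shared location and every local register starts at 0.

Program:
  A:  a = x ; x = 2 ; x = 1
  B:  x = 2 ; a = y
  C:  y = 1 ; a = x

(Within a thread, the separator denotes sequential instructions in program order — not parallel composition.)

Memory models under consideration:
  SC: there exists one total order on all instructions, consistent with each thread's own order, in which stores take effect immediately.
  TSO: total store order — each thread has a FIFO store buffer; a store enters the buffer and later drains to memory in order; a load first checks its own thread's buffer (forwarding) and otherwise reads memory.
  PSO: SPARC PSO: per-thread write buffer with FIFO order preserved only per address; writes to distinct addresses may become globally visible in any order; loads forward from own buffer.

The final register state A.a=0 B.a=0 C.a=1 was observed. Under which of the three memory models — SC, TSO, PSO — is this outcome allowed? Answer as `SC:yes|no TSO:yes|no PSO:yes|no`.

SC:yes TSO:yes PSO:yes

outcome vector order: (A.a,B.a,C.a)
under SC → (0,0,1) (0,0,2) (0,1,0) (0,1,1) (0,1,2) (2,0,1) (2,0,2) (2,1,0) (2,1,1) (2,1,2)
under TSO → (0,0,0) (0,0,1) (0,0,2) (0,1,0) (0,1,1) (0,1,2) (2,0,0) (2,0,1) (2,0,2) (2,1,0) (2,1,1) (2,1,2)
under PSO → (0,0,0) (0,0,1) (0,0,2) (0,1,0) (0,1,1) (0,1,2) (2,0,0) (2,0,1) (2,0,2) (2,1,0) (2,1,1) (2,1,2)
target (0,0,1) ∈ {SC,TSO,PSO}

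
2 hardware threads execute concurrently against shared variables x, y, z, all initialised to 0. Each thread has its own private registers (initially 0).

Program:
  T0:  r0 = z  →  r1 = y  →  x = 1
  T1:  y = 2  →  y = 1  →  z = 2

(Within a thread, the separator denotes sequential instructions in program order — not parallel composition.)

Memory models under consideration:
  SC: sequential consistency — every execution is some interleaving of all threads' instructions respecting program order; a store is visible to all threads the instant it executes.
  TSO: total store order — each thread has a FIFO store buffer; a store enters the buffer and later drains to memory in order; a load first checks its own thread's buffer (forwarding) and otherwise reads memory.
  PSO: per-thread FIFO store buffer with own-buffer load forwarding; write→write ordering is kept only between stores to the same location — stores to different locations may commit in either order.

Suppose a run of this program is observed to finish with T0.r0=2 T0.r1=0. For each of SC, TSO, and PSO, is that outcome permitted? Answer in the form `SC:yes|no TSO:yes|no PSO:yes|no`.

SC:no TSO:no PSO:yes

outcome vector order: (T0.r0,T0.r1)
SC (4): 00; 01; 02; 21
TSO (4): 00; 01; 02; 21
PSO (6): 00; 01; 02; 20; 21; 22
target 20 ∈ {PSO}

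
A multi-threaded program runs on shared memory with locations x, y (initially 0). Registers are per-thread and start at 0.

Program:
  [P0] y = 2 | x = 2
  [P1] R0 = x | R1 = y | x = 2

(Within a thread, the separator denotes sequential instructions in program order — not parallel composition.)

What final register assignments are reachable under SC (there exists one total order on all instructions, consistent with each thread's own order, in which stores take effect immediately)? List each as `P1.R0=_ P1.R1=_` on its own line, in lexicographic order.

P1.R0=0 P1.R1=0
P1.R0=0 P1.R1=2
P1.R0=2 P1.R1=2

outcome vector order: (P1.R0,P1.R1)
|SC outcomes| = 3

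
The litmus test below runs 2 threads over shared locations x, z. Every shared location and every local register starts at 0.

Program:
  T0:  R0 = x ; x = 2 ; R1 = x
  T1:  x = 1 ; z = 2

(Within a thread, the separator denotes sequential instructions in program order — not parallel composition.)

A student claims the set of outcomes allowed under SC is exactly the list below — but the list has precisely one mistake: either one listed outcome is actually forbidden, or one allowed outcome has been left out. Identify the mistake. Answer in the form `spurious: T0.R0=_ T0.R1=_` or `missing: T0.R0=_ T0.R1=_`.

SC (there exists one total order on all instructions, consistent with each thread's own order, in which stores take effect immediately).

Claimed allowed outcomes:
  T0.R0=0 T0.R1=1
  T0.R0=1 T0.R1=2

missing: T0.R0=0 T0.R1=2

outcome vector order: (T0.R0,T0.R1)
under SC → 01; 02; 12
SC∖claimed = {02}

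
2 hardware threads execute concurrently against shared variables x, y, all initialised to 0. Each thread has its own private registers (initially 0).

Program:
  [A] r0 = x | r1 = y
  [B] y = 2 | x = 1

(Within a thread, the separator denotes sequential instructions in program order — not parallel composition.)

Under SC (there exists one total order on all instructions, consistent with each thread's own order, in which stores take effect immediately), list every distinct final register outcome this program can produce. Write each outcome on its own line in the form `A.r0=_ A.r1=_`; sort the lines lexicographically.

A.r0=0 A.r1=0
A.r0=0 A.r1=2
A.r0=1 A.r1=2

outcome vector order: (A.r0,A.r1)
|SC outcomes| = 3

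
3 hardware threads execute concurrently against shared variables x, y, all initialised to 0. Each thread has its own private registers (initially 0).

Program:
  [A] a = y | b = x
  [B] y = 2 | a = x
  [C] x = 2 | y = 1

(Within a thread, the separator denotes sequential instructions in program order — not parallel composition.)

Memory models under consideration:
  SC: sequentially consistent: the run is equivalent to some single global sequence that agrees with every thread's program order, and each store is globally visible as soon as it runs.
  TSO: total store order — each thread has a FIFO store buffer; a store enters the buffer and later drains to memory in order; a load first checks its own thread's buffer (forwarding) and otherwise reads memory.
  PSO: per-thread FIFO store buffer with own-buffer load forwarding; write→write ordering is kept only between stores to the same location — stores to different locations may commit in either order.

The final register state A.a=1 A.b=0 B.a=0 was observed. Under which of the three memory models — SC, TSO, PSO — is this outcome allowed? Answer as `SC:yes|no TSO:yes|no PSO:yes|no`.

outcome vector order: (A.a,A.b,B.a)
SC: 10 outcomes — {0/0/0; 0/0/2; 0/2/0; 0/2/2; 1/2/0; 1/2/2; 2/0/0; 2/0/2; 2/2/0; 2/2/2}
TSO: 10 outcomes — {0/0/0; 0/0/2; 0/2/0; 0/2/2; 1/2/0; 1/2/2; 2/0/0; 2/0/2; 2/2/0; 2/2/2}
PSO: 12 outcomes — {0/0/0; 0/0/2; 0/2/0; 0/2/2; 1/0/0; 1/0/2; 1/2/0; 1/2/2; 2/0/0; 2/0/2; 2/2/0; 2/2/2}
target 1/0/0 ∈ {PSO}

SC:no TSO:no PSO:yes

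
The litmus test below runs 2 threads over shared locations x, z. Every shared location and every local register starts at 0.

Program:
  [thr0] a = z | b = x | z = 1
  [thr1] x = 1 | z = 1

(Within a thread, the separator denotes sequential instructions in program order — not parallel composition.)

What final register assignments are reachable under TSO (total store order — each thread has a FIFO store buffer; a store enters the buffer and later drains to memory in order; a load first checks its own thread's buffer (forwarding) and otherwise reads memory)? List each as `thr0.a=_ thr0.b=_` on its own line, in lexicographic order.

outcome vector order: (thr0.a,thr0.b)
|TSO outcomes| = 3

thr0.a=0 thr0.b=0
thr0.a=0 thr0.b=1
thr0.a=1 thr0.b=1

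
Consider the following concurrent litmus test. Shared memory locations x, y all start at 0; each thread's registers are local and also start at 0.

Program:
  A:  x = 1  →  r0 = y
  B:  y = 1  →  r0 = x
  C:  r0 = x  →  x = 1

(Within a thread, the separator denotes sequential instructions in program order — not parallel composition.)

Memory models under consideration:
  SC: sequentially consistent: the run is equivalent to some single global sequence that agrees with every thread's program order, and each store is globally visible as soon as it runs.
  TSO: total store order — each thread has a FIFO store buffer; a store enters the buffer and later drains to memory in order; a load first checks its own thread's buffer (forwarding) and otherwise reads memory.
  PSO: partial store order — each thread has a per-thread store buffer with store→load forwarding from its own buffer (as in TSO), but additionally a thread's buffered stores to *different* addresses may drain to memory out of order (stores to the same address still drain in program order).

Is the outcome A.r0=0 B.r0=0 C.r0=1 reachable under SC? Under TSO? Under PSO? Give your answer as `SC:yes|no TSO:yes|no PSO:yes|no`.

outcome vector order: (A.r0,B.r0,C.r0)
SC (6): 0/1/0; 0/1/1; 1/0/0; 1/0/1; 1/1/0; 1/1/1
TSO (8): 0/0/0; 0/0/1; 0/1/0; 0/1/1; 1/0/0; 1/0/1; 1/1/0; 1/1/1
PSO (8): 0/0/0; 0/0/1; 0/1/0; 0/1/1; 1/0/0; 1/0/1; 1/1/0; 1/1/1
target 0/0/1 ∈ {TSO,PSO}

SC:no TSO:yes PSO:yes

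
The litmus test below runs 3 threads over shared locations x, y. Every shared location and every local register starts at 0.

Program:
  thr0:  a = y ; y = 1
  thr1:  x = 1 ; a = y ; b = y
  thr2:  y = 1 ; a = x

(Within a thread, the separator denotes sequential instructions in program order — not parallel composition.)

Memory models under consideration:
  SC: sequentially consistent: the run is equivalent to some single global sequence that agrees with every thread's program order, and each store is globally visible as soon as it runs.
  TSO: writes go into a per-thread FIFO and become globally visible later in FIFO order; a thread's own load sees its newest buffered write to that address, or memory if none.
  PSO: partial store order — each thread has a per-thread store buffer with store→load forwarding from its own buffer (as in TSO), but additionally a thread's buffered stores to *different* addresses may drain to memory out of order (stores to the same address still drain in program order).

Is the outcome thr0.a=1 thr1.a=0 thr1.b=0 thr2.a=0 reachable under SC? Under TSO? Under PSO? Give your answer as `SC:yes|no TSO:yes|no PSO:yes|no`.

outcome vector order: (thr0.a,thr1.a,thr1.b,thr2.a)
SC: 8 outcomes — {0001, 0011, 0110, 0111, 1001, 1011, 1110, 1111}
TSO: 12 outcomes — {0000, 0001, 0010, 0011, 0110, 0111, 1000, 1001, 1010, 1011, 1110, 1111}
PSO: 12 outcomes — {0000, 0001, 0010, 0011, 0110, 0111, 1000, 1001, 1010, 1011, 1110, 1111}
target 1000 ∈ {TSO,PSO}

SC:no TSO:yes PSO:yes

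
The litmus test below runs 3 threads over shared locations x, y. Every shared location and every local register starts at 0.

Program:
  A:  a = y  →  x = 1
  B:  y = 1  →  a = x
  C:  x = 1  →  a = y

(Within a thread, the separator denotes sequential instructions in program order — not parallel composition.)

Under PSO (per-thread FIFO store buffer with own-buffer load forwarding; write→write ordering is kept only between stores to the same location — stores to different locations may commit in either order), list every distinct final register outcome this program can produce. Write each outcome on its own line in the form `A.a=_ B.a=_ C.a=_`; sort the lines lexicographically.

outcome vector order: (A.a,B.a,C.a)
|PSO outcomes| = 8

A.a=0 B.a=0 C.a=0
A.a=0 B.a=0 C.a=1
A.a=0 B.a=1 C.a=0
A.a=0 B.a=1 C.a=1
A.a=1 B.a=0 C.a=0
A.a=1 B.a=0 C.a=1
A.a=1 B.a=1 C.a=0
A.a=1 B.a=1 C.a=1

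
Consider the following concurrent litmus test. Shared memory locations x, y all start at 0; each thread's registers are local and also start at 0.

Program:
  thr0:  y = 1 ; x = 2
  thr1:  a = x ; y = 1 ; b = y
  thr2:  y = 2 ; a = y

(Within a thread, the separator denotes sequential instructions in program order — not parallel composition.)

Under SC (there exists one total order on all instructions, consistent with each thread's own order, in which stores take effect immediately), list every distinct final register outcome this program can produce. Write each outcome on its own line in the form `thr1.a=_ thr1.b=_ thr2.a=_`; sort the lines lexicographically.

thr1.a=0 thr1.b=1 thr2.a=1
thr1.a=0 thr1.b=1 thr2.a=2
thr1.a=0 thr1.b=2 thr2.a=1
thr1.a=0 thr1.b=2 thr2.a=2
thr1.a=2 thr1.b=1 thr2.a=1
thr1.a=2 thr1.b=1 thr2.a=2
thr1.a=2 thr1.b=2 thr2.a=2

outcome vector order: (thr1.a,thr1.b,thr2.a)
|SC outcomes| = 7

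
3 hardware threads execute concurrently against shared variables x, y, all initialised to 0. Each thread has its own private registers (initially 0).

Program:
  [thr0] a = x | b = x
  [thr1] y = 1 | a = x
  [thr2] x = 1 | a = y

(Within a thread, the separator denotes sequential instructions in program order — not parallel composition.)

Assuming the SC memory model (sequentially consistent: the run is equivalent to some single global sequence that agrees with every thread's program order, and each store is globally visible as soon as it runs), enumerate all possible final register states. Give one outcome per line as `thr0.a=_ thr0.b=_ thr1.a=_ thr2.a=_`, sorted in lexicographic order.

thr0.a=0 thr0.b=0 thr1.a=0 thr2.a=1
thr0.a=0 thr0.b=0 thr1.a=1 thr2.a=0
thr0.a=0 thr0.b=0 thr1.a=1 thr2.a=1
thr0.a=0 thr0.b=1 thr1.a=0 thr2.a=1
thr0.a=0 thr0.b=1 thr1.a=1 thr2.a=0
thr0.a=0 thr0.b=1 thr1.a=1 thr2.a=1
thr0.a=1 thr0.b=1 thr1.a=0 thr2.a=1
thr0.a=1 thr0.b=1 thr1.a=1 thr2.a=0
thr0.a=1 thr0.b=1 thr1.a=1 thr2.a=1

outcome vector order: (thr0.a,thr0.b,thr1.a,thr2.a)
|SC outcomes| = 9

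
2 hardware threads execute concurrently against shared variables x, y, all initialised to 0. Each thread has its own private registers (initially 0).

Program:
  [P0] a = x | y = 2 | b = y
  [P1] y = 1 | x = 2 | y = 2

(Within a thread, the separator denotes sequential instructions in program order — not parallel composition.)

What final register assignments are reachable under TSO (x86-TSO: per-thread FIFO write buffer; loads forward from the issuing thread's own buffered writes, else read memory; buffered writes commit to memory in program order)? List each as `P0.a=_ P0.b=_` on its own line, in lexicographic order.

P0.a=0 P0.b=1
P0.a=0 P0.b=2
P0.a=2 P0.b=2

outcome vector order: (P0.a,P0.b)
|TSO outcomes| = 3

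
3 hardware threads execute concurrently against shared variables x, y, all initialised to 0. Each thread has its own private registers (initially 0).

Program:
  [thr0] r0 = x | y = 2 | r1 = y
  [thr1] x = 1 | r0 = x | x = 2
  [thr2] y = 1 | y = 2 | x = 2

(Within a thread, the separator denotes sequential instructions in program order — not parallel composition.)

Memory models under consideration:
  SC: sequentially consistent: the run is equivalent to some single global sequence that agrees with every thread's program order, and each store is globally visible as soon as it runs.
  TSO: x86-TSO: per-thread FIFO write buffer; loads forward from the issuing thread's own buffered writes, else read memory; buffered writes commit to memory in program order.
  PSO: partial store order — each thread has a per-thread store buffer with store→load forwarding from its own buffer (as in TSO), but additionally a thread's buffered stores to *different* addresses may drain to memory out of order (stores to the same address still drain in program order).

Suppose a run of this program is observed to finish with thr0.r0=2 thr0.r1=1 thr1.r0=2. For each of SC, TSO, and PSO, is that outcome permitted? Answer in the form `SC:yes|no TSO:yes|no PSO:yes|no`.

outcome vector order: (thr0.r0,thr0.r1,thr1.r0)
under SC → 011 012 021 022 111 112 121 122 211 221 222
under TSO → 011 012 021 022 111 112 121 122 211 221 222
under PSO → 011 012 021 022 111 112 121 122 211 212 221 222
target 212 ∈ {PSO}

SC:no TSO:no PSO:yes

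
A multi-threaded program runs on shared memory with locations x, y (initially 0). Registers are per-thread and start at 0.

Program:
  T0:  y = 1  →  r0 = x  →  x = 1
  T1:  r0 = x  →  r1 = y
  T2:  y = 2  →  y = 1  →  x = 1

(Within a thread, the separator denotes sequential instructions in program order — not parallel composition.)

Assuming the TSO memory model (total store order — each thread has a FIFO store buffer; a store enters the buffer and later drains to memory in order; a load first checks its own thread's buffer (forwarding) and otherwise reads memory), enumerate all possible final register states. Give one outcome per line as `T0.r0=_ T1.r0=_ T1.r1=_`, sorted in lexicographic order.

T0.r0=0 T1.r0=0 T1.r1=0
T0.r0=0 T1.r0=0 T1.r1=1
T0.r0=0 T1.r0=0 T1.r1=2
T0.r0=0 T1.r0=1 T1.r1=1
T0.r0=0 T1.r0=1 T1.r1=2
T0.r0=1 T1.r0=0 T1.r1=0
T0.r0=1 T1.r0=0 T1.r1=1
T0.r0=1 T1.r0=0 T1.r1=2
T0.r0=1 T1.r0=1 T1.r1=1

outcome vector order: (T0.r0,T1.r0,T1.r1)
|TSO outcomes| = 9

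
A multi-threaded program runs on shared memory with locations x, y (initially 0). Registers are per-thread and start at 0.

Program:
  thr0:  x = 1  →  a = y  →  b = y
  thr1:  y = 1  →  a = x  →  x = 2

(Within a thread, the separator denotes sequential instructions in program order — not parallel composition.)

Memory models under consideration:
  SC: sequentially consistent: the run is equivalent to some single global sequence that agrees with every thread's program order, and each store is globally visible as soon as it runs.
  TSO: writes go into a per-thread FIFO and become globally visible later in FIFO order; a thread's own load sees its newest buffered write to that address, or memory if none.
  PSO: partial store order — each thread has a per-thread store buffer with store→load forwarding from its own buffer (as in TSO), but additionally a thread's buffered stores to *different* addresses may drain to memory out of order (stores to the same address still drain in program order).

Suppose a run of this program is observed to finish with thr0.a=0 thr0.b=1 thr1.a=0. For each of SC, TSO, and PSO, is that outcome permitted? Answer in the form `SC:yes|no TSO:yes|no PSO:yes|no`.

outcome vector order: (thr0.a,thr0.b,thr1.a)
SC (4): <0 0 1>, <0 1 1>, <1 1 0>, <1 1 1>
TSO (6): <0 0 0>, <0 0 1>, <0 1 0>, <0 1 1>, <1 1 0>, <1 1 1>
PSO (6): <0 0 0>, <0 0 1>, <0 1 0>, <0 1 1>, <1 1 0>, <1 1 1>
target <0 1 0> ∈ {TSO,PSO}

SC:no TSO:yes PSO:yes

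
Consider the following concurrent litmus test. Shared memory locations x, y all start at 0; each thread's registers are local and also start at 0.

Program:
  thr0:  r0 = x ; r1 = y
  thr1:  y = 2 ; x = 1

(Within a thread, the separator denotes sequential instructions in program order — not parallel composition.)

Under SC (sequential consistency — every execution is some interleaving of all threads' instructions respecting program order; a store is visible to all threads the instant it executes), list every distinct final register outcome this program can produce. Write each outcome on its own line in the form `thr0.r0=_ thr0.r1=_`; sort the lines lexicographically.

outcome vector order: (thr0.r0,thr0.r1)
|SC outcomes| = 3

thr0.r0=0 thr0.r1=0
thr0.r0=0 thr0.r1=2
thr0.r0=1 thr0.r1=2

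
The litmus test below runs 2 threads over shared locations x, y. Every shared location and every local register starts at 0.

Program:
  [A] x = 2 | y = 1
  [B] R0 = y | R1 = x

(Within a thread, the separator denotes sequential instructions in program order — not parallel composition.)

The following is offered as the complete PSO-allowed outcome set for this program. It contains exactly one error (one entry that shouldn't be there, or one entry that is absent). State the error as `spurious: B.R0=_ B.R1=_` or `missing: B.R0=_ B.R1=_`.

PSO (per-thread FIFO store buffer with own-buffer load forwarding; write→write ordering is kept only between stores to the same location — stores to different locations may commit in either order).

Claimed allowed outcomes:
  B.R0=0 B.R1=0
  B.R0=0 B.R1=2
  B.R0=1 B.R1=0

outcome vector order: (B.R0,B.R1)
under PSO → (0,0), (0,2), (1,0), (1,2)
PSO∖claimed = {(1,2)}

missing: B.R0=1 B.R1=2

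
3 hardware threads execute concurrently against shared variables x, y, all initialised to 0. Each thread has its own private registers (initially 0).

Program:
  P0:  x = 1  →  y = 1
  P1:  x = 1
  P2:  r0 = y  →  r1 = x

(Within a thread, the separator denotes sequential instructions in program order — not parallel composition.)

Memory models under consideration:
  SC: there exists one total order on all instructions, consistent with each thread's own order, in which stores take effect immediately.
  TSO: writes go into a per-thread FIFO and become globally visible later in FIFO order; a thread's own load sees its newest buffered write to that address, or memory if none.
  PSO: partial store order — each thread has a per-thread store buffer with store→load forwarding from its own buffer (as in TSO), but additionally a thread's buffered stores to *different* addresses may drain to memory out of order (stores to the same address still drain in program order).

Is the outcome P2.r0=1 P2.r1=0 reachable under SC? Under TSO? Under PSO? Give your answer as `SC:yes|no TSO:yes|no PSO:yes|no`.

outcome vector order: (P2.r0,P2.r1)
SC (3): 00; 01; 11
TSO (3): 00; 01; 11
PSO (4): 00; 01; 10; 11
target 10 ∈ {PSO}

SC:no TSO:no PSO:yes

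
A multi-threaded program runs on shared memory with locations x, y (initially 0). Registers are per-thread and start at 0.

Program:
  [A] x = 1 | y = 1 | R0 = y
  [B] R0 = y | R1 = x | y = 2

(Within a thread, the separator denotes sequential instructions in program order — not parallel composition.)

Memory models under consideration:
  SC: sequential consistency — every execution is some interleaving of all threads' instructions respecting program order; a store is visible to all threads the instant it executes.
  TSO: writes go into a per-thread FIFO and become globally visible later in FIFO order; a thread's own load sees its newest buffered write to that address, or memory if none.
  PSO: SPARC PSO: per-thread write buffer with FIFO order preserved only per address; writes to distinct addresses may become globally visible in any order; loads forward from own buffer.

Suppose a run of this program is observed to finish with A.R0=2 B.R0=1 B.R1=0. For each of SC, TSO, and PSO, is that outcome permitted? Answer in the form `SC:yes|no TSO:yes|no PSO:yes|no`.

SC:no TSO:no PSO:yes

outcome vector order: (A.R0,B.R0,B.R1)
[SC] allowed = {100; 101; 111; 200; 201; 211}
[TSO] allowed = {100; 101; 111; 200; 201; 211}
[PSO] allowed = {100; 101; 110; 111; 200; 201; 210; 211}
target 210 ∈ {PSO}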